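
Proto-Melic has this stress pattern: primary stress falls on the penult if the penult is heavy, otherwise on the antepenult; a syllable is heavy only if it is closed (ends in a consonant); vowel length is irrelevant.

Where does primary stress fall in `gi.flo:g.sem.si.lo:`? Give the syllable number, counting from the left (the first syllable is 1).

3

Weights: 3 sem H, 4 si L, 5 lo: L.
The penult (syllable 4, si) is light, so stress falls on the antepenult (syllable 3, sem).
Primary stress: syllable 3 → gi.flo:g.ˈsem.si.lo:.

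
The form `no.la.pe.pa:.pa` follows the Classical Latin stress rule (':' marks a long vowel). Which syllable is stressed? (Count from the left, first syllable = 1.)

Classical Latin: stress the penult if heavy (long vowel or closed), else the antepenult.
Weights: 3 pe L, 4 pa: H, 5 pa L.
The penult (syllable 4, pa:) is heavy, so it takes stress.
Stress on syllable 4: no.la.pe.ˈpa:.pa.

4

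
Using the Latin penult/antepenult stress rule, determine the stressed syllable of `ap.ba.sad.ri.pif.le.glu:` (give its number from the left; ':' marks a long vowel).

5

Classical Latin: stress the penult if heavy (long vowel or closed), else the antepenult.
Weights: 5 pif H, 6 le L, 7 glu: H.
The penult (syllable 6, le) is light, so stress falls on the antepenult (syllable 5, pif).
Stress on syllable 5: ap.ba.sad.ri.ˈpif.le.glu:.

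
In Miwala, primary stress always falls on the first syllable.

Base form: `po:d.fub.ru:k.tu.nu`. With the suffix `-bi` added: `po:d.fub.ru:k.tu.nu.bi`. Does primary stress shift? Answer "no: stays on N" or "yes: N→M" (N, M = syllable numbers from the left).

Base `po:d.fub.ru:k.tu.nu` (5 syllables):
  The word has 5 syllables; the first syllable is syllable 1 (po:d).
  → primary stress on syllable 1.
Suffixed `po:d.fub.ru:k.tu.nu.bi` (6 syllables):
  The word has 6 syllables; the first syllable is syllable 1 (po:d).
  → primary stress on syllable 1.

no: stays on 1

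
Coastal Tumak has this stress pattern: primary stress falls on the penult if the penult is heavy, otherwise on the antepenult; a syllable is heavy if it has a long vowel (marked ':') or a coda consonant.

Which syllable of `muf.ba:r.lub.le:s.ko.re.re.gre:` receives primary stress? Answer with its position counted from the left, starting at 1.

6

Weights: 6 re L, 7 re L, 8 gre: H.
The penult (syllable 7, re) is light, so stress falls on the antepenult (syllable 6, re).
Primary stress: syllable 6 → muf.ba:r.lub.le:s.ko.ˈre.re.gre:.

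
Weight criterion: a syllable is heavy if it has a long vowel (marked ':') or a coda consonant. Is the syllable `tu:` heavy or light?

heavy

`tu:`: long vowel, open (no coda). Long vowel → heavy.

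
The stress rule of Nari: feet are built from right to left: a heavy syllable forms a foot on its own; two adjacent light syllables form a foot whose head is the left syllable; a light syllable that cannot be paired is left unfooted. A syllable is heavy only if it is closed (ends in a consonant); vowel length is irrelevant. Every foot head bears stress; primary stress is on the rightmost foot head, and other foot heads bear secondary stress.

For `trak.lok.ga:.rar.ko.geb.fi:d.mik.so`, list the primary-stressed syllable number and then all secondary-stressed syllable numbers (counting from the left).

Weights: 1 trak H, 2 lok H, 3 ga: L, 4 rar H, 5 ko L, 6 geb H, 7 fi:d H, 8 mik H, 9 so L.
Parse right to left (heavy = foot alone; LL = one foot; stranded L unfooted): (ˈtrak) (ˈlok) ga: (ˈrar) ko (ˈgeb) (ˈfi:d) (ˈmik) so.
Foot heads: 1, 2, 4, 6, 7, 8.
Primary stress on the rightmost head = syllable 8.
Secondary stress on 1, 2, 4, 6, 7: ˌtrak.ˌlok.ga:.ˌrar.ko.ˌgeb.ˌfi:d.ˈmik.so.

primary 8, secondary 1, 2, 4, 6, 7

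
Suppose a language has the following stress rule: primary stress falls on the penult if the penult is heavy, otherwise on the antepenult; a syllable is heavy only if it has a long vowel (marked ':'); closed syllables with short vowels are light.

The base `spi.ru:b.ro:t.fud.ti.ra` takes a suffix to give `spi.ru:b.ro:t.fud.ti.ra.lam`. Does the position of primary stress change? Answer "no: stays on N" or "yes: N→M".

yes: 4→5

Base `spi.ru:b.ro:t.fud.ti.ra` (6 syllables):
  Weights: 4 fud L, 5 ti L, 6 ra L.
  The penult (syllable 5, ti) is light, so stress falls on the antepenult (syllable 4, fud).
  → primary stress on syllable 4.
Suffixed `spi.ru:b.ro:t.fud.ti.ra.lam` (7 syllables):
  Weights: 5 ti L, 6 ra L, 7 lam L.
  The penult (syllable 6, ra) is light, so stress falls on the antepenult (syllable 5, ti).
  → primary stress on syllable 5.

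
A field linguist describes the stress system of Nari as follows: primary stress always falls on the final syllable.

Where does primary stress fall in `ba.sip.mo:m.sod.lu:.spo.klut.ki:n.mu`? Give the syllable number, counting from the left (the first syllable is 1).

The word has 9 syllables; the final syllable is syllable 9 (mu).
Primary stress: syllable 9 → ba.sip.mo:m.sod.lu:.spo.klut.ki:n.ˈmu.

9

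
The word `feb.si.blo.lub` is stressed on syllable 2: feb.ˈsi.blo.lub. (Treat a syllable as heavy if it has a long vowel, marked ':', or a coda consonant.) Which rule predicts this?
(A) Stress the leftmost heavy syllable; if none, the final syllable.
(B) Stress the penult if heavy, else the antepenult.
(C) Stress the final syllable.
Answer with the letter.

Rule A → syllable 1 (observed: 2).
Rule B → syllable 2 ✓.
Rule C → syllable 4 (observed: 2).

B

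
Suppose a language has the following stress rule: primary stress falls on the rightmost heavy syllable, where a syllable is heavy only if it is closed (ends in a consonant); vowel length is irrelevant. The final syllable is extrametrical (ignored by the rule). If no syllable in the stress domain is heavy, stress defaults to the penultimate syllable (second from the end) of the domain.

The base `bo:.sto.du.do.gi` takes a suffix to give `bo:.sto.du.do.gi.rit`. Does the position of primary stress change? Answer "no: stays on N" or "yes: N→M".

Base `bo:.sto.du.do.gi` (5 syllables):
  The final syllable (5, gi) is extrametrical; the stress domain is syllables 1–4.
  Weights: 1 bo: L, 2 sto L, 3 du L, 4 do L.
  No heavy syllable in the domain; default to the penultimate syllable (second from the end) of the domain = syllable 3.
  → primary stress on syllable 3.
Suffixed `bo:.sto.du.do.gi.rit` (6 syllables):
  The final syllable (6, rit) is extrametrical; the stress domain is syllables 1–5.
  Weights: 1 bo: L, 2 sto L, 3 du L, 4 do L, 5 gi L.
  No heavy syllable in the domain; default to the penultimate syllable (second from the end) of the domain = syllable 4.
  → primary stress on syllable 4.

yes: 3→4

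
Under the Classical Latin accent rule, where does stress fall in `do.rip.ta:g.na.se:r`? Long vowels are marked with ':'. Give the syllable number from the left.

Classical Latin: stress the penult if heavy (long vowel or closed), else the antepenult.
Weights: 3 ta:g H, 4 na L, 5 se:r H.
The penult (syllable 4, na) is light, so stress falls on the antepenult (syllable 3, ta:g).
Stress on syllable 3: do.rip.ˈta:g.na.se:r.

3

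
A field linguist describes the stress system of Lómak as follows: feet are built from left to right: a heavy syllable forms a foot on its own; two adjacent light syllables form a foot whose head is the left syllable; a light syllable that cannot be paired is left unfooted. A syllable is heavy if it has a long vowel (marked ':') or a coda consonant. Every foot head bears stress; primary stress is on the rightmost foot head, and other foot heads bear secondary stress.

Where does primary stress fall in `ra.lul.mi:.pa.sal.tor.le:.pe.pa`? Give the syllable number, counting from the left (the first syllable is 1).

Weights: 1 ra L, 2 lul H, 3 mi: H, 4 pa L, 5 sal H, 6 tor H, 7 le: H, 8 pe L, 9 pa L.
Parse left to right (heavy = foot alone; LL = one foot; stranded L unfooted): ra (ˈlul) (ˈmi:) pa (ˈsal) (ˈtor) (ˈle:) (ˈpe.pa).
Foot heads: 2, 3, 5, 6, 7, 8.
Primary stress on the rightmost head = syllable 8.
Primary stress: syllable 8 → ra.lul.mi:.pa.sal.tor.le:.ˈpe.pa.

8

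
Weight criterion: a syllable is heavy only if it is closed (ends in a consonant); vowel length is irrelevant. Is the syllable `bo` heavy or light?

light

`bo`: short vowel, open (no coda). Open (no coda) → light.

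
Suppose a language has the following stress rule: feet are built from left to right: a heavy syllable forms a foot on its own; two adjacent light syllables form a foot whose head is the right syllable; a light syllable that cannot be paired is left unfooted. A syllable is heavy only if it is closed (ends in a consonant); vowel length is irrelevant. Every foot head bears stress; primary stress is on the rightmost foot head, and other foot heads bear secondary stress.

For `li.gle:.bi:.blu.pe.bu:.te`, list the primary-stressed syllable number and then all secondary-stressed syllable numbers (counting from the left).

Weights: 1 li L, 2 gle: L, 3 bi: L, 4 blu L, 5 pe L, 6 bu: L, 7 te L.
Parse left to right (heavy = foot alone; LL = one foot; stranded L unfooted): (li.ˈgle:) (bi:.ˈblu) (pe.ˈbu:) te.
Foot heads: 2, 4, 6.
Primary stress on the rightmost head = syllable 6.
Secondary stress on 2, 4: li.ˌgle:.bi:.ˌblu.pe.ˈbu:.te.

primary 6, secondary 2, 4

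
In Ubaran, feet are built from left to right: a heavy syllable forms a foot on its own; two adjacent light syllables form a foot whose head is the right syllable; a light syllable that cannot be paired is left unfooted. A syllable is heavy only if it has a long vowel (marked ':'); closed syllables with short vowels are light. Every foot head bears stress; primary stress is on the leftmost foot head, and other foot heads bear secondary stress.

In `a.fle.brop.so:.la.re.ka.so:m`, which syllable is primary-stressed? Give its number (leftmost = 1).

Weights: 1 a L, 2 fle L, 3 brop L, 4 so: H, 5 la L, 6 re L, 7 ka L, 8 so:m H.
Parse left to right (heavy = foot alone; LL = one foot; stranded L unfooted): (a.ˈfle) brop (ˈso:) (la.ˈre) ka (ˈso:m).
Foot heads: 2, 4, 6, 8.
Primary stress on the leftmost head = syllable 2.
Primary stress: syllable 2 → a.ˈfle.brop.so:.la.re.ka.so:m.

2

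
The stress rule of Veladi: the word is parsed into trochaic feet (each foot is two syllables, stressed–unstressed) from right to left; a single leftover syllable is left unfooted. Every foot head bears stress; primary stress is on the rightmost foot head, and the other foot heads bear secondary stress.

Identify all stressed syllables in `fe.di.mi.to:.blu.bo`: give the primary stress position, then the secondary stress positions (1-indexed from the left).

Parse right to left into trochaic (ˈσσ) feet: (ˈfe.di) (ˈmi.to:) (ˈblu.bo).
Foot heads (stressed positions): 1, 3, 5.
End Rule Rightmost: primary stress on the rightmost head = syllable 5.
Secondary stress on 1, 3: ˌfe.di.ˌmi.to:.ˈblu.bo.

primary 5, secondary 1, 3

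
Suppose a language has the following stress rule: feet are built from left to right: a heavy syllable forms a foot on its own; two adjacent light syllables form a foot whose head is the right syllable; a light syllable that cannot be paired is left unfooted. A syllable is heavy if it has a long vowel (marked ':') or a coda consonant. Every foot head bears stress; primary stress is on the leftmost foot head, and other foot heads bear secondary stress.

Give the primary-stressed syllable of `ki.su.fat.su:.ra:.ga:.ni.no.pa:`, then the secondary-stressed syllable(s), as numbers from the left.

primary 2, secondary 3, 4, 5, 6, 8, 9

Weights: 1 ki L, 2 su L, 3 fat H, 4 su: H, 5 ra: H, 6 ga: H, 7 ni L, 8 no L, 9 pa: H.
Parse left to right (heavy = foot alone; LL = one foot; stranded L unfooted): (ki.ˈsu) (ˈfat) (ˈsu:) (ˈra:) (ˈga:) (ni.ˈno) (ˈpa:).
Foot heads: 2, 3, 4, 5, 6, 8, 9.
Primary stress on the leftmost head = syllable 2.
Secondary stress on 3, 4, 5, 6, 8, 9: ki.ˈsu.ˌfat.ˌsu:.ˌra:.ˌga:.ni.ˌno.ˌpa:.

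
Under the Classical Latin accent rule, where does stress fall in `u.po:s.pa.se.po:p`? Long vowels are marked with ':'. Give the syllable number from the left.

Classical Latin: stress the penult if heavy (long vowel or closed), else the antepenult.
Weights: 3 pa L, 4 se L, 5 po:p H.
The penult (syllable 4, se) is light, so stress falls on the antepenult (syllable 3, pa).
Stress on syllable 3: u.po:s.ˈpa.se.po:p.

3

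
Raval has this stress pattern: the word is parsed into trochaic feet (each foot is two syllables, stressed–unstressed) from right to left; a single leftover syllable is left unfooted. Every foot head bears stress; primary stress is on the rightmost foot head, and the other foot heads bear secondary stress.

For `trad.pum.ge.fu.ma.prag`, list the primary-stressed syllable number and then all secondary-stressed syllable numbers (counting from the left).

primary 5, secondary 1, 3

Parse right to left into trochaic (ˈσσ) feet: (ˈtrad.pum) (ˈge.fu) (ˈma.prag).
Foot heads (stressed positions): 1, 3, 5.
End Rule Rightmost: primary stress on the rightmost head = syllable 5.
Secondary stress on 1, 3: ˌtrad.pum.ˌge.fu.ˈma.prag.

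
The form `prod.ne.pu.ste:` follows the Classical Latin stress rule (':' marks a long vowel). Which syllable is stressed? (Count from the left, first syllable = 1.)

2

Classical Latin: stress the penult if heavy (long vowel or closed), else the antepenult.
Weights: 2 ne L, 3 pu L, 4 ste: H.
The penult (syllable 3, pu) is light, so stress falls on the antepenult (syllable 2, ne).
Stress on syllable 2: prod.ˈne.pu.ste:.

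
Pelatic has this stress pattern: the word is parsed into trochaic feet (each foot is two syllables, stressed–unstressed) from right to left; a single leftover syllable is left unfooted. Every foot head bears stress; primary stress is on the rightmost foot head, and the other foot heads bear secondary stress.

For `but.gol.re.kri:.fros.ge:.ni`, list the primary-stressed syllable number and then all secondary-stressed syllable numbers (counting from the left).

Parse right to left into trochaic (ˈσσ) feet: but (ˈgol.re) (ˈkri:.fros) (ˈge:.ni). Syllable 1 is left unfooted.
Foot heads (stressed positions): 2, 4, 6.
End Rule Rightmost: primary stress on the rightmost head = syllable 6.
Secondary stress on 2, 4: but.ˌgol.re.ˌkri:.fros.ˈge:.ni.

primary 6, secondary 2, 4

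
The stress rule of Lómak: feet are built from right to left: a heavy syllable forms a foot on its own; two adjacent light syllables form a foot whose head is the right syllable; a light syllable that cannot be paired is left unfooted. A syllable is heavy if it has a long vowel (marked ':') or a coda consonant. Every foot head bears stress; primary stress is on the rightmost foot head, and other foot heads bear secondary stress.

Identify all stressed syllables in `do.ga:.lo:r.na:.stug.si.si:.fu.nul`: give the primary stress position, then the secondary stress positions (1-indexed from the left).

primary 9, secondary 2, 3, 4, 5, 7

Weights: 1 do L, 2 ga: H, 3 lo:r H, 4 na: H, 5 stug H, 6 si L, 7 si: H, 8 fu L, 9 nul H.
Parse right to left (heavy = foot alone; LL = one foot; stranded L unfooted): do (ˈga:) (ˈlo:r) (ˈna:) (ˈstug) si (ˈsi:) fu (ˈnul).
Foot heads: 2, 3, 4, 5, 7, 9.
Primary stress on the rightmost head = syllable 9.
Secondary stress on 2, 3, 4, 5, 7: do.ˌga:.ˌlo:r.ˌna:.ˌstug.si.ˌsi:.fu.ˈnul.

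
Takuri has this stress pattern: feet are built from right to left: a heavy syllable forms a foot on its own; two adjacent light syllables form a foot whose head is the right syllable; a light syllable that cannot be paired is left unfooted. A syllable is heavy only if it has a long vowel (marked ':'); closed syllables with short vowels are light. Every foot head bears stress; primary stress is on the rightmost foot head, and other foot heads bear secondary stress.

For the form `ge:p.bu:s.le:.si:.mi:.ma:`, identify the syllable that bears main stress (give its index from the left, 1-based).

Weights: 1 ge:p H, 2 bu:s H, 3 le: H, 4 si: H, 5 mi: H, 6 ma: H.
Parse right to left (heavy = foot alone; LL = one foot; stranded L unfooted): (ˈge:p) (ˈbu:s) (ˈle:) (ˈsi:) (ˈmi:) (ˈma:).
Foot heads: 1, 2, 3, 4, 5, 6.
Primary stress on the rightmost head = syllable 6.
Primary stress: syllable 6 → ge:p.bu:s.le:.si:.mi:.ˈma:.

6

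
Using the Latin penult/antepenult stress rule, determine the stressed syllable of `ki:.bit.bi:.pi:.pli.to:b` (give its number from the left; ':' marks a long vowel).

4

Classical Latin: stress the penult if heavy (long vowel or closed), else the antepenult.
Weights: 4 pi: H, 5 pli L, 6 to:b H.
The penult (syllable 5, pli) is light, so stress falls on the antepenult (syllable 4, pi:).
Stress on syllable 4: ki:.bit.bi:.ˈpi:.pli.to:b.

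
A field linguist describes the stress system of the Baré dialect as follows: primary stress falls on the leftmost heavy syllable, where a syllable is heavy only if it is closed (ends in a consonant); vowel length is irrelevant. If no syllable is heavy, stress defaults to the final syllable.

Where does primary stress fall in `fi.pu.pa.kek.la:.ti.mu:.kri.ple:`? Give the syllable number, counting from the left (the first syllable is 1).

Weights: 1 fi L, 2 pu L, 3 pa L, 4 kek H, 5 la: L, 6 ti L, 7 mu: L, 8 kri L, 9 ple: L.
Heavy syllables in the domain: 4. The leftmost is syllable 4 (kek).
Primary stress: syllable 4 → fi.pu.pa.ˈkek.la:.ti.mu:.kri.ple:.

4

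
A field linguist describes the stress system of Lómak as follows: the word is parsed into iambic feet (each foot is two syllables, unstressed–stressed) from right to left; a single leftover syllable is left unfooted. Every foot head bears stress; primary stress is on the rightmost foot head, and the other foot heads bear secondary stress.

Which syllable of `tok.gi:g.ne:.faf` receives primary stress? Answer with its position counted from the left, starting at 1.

Parse right to left into iambic (σˈσ) feet: (tok.ˈgi:g) (ne:.ˈfaf).
Foot heads (stressed positions): 2, 4.
End Rule Rightmost: primary stress on the rightmost head = syllable 4.
Primary stress: syllable 4 → tok.gi:g.ne:.ˈfaf.

4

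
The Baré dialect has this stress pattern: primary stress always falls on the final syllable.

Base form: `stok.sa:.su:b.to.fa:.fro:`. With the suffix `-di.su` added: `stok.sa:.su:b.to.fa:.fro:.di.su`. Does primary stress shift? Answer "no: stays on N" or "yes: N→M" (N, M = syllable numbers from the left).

yes: 6→8

Base `stok.sa:.su:b.to.fa:.fro:` (6 syllables):
  The word has 6 syllables; the final syllable is syllable 6 (fro:).
  → primary stress on syllable 6.
Suffixed `stok.sa:.su:b.to.fa:.fro:.di.su` (8 syllables):
  The word has 8 syllables; the final syllable is syllable 8 (su).
  → primary stress on syllable 8.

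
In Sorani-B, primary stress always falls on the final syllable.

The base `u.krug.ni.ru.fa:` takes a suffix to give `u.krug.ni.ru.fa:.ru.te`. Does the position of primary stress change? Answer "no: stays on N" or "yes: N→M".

Base `u.krug.ni.ru.fa:` (5 syllables):
  The word has 5 syllables; the final syllable is syllable 5 (fa:).
  → primary stress on syllable 5.
Suffixed `u.krug.ni.ru.fa:.ru.te` (7 syllables):
  The word has 7 syllables; the final syllable is syllable 7 (te).
  → primary stress on syllable 7.

yes: 5→7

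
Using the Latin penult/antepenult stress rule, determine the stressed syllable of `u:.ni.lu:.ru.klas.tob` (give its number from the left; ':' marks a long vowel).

Classical Latin: stress the penult if heavy (long vowel or closed), else the antepenult.
Weights: 4 ru L, 5 klas H, 6 tob H.
The penult (syllable 5, klas) is heavy, so it takes stress.
Stress on syllable 5: u:.ni.lu:.ru.ˈklas.tob.

5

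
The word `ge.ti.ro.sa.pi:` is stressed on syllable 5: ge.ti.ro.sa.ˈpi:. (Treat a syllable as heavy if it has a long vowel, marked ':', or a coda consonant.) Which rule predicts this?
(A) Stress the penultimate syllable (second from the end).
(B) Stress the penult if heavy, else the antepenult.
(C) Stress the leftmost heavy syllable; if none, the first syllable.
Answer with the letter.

C

Rule A → syllable 4 (observed: 5).
Rule B → syllable 3 (observed: 5).
Rule C → syllable 5 ✓.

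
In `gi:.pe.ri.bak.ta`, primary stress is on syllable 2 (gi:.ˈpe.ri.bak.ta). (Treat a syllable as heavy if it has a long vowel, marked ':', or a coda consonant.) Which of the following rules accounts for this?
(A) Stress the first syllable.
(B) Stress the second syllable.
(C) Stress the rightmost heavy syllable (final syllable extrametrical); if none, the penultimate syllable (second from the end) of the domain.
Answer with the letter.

Rule A → syllable 1 (observed: 2).
Rule B → syllable 2 ✓.
Rule C → syllable 4 (observed: 2).

B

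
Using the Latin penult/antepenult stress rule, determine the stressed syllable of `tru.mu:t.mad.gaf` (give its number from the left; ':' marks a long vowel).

Classical Latin: stress the penult if heavy (long vowel or closed), else the antepenult.
Weights: 2 mu:t H, 3 mad H, 4 gaf H.
The penult (syllable 3, mad) is heavy, so it takes stress.
Stress on syllable 3: tru.mu:t.ˈmad.gaf.

3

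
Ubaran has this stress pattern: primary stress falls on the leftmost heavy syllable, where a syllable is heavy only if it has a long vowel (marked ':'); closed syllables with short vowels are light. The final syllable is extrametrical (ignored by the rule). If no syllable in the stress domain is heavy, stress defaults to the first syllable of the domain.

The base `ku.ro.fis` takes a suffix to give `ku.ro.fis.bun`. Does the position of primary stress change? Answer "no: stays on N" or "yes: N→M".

no: stays on 1

Base `ku.ro.fis` (3 syllables):
  The final syllable (3, fis) is extrametrical; the stress domain is syllables 1–2.
  Weights: 1 ku L, 2 ro L.
  No heavy syllable in the domain; default to the first syllable of the domain = syllable 1.
  → primary stress on syllable 1.
Suffixed `ku.ro.fis.bun` (4 syllables):
  The final syllable (4, bun) is extrametrical; the stress domain is syllables 1–3.
  Weights: 1 ku L, 2 ro L, 3 fis L.
  No heavy syllable in the domain; default to the first syllable of the domain = syllable 1.
  → primary stress on syllable 1.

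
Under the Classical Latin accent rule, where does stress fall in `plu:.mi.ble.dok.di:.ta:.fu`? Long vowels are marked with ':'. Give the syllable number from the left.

6

Classical Latin: stress the penult if heavy (long vowel or closed), else the antepenult.
Weights: 5 di: H, 6 ta: H, 7 fu L.
The penult (syllable 6, ta:) is heavy, so it takes stress.
Stress on syllable 6: plu:.mi.ble.dok.di:.ˈta:.fu.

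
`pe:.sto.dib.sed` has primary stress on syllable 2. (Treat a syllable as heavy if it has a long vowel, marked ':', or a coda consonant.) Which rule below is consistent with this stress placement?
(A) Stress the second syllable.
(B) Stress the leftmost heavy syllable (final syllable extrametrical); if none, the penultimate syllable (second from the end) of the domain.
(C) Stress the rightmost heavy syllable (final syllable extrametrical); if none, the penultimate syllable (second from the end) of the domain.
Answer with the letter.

Rule A → syllable 2 ✓.
Rule B → syllable 1 (observed: 2).
Rule C → syllable 3 (observed: 2).

A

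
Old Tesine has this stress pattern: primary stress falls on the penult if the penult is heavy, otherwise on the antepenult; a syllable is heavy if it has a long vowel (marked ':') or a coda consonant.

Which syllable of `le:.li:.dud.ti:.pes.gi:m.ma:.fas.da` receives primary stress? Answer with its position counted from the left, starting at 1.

8

Weights: 7 ma: H, 8 fas H, 9 da L.
The penult (syllable 8, fas) is heavy, so it takes stress.
Primary stress: syllable 8 → le:.li:.dud.ti:.pes.gi:m.ma:.ˈfas.da.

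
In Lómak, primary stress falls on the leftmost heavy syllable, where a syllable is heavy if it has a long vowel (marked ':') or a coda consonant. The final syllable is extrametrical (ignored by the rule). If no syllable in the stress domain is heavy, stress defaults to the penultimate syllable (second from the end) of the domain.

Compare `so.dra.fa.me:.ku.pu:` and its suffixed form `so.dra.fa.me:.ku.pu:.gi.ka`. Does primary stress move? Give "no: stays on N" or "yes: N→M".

no: stays on 4

Base `so.dra.fa.me:.ku.pu:` (6 syllables):
  The final syllable (6, pu:) is extrametrical; the stress domain is syllables 1–5.
  Weights: 1 so L, 2 dra L, 3 fa L, 4 me: H, 5 ku L.
  Heavy syllables in the domain: 4. The leftmost is syllable 4 (me:).
  → primary stress on syllable 4.
Suffixed `so.dra.fa.me:.ku.pu:.gi.ka` (8 syllables):
  The final syllable (8, ka) is extrametrical; the stress domain is syllables 1–7.
  Weights: 1 so L, 2 dra L, 3 fa L, 4 me: H, 5 ku L, 6 pu: H, 7 gi L.
  Heavy syllables in the domain: 4, 6. The leftmost is syllable 4 (me:).
  → primary stress on syllable 4.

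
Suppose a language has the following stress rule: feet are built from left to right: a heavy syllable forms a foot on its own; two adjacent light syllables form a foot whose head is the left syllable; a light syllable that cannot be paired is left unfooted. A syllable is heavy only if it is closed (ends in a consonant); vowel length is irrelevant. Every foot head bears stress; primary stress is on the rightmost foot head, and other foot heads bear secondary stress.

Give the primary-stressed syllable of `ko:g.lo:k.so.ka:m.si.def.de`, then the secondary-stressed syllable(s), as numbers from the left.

Weights: 1 ko:g H, 2 lo:k H, 3 so L, 4 ka:m H, 5 si L, 6 def H, 7 de L.
Parse left to right (heavy = foot alone; LL = one foot; stranded L unfooted): (ˈko:g) (ˈlo:k) so (ˈka:m) si (ˈdef) de.
Foot heads: 1, 2, 4, 6.
Primary stress on the rightmost head = syllable 6.
Secondary stress on 1, 2, 4: ˌko:g.ˌlo:k.so.ˌka:m.si.ˈdef.de.

primary 6, secondary 1, 2, 4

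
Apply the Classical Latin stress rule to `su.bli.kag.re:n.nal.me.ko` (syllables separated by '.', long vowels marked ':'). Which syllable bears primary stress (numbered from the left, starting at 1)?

5

Classical Latin: stress the penult if heavy (long vowel or closed), else the antepenult.
Weights: 5 nal H, 6 me L, 7 ko L.
The penult (syllable 6, me) is light, so stress falls on the antepenult (syllable 5, nal).
Stress on syllable 5: su.bli.kag.re:n.ˈnal.me.ko.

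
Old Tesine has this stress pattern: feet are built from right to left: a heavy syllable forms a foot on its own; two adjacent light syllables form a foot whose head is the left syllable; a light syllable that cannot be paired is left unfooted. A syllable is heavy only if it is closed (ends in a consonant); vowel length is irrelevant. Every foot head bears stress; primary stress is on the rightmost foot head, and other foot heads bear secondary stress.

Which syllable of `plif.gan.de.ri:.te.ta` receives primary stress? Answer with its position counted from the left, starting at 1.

Weights: 1 plif H, 2 gan H, 3 de L, 4 ri: L, 5 te L, 6 ta L.
Parse right to left (heavy = foot alone; LL = one foot; stranded L unfooted): (ˈplif) (ˈgan) (ˈde.ri:) (ˈte.ta).
Foot heads: 1, 2, 3, 5.
Primary stress on the rightmost head = syllable 5.
Primary stress: syllable 5 → plif.gan.de.ri:.ˈte.ta.

5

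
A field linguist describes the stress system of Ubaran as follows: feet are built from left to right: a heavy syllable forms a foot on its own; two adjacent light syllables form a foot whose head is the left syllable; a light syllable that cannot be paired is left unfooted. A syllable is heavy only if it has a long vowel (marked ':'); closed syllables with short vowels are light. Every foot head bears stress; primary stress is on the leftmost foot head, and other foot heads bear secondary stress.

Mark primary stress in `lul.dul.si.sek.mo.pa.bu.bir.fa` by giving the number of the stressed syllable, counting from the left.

1

Weights: 1 lul L, 2 dul L, 3 si L, 4 sek L, 5 mo L, 6 pa L, 7 bu L, 8 bir L, 9 fa L.
Parse left to right (heavy = foot alone; LL = one foot; stranded L unfooted): (ˈlul.dul) (ˈsi.sek) (ˈmo.pa) (ˈbu.bir) fa.
Foot heads: 1, 3, 5, 7.
Primary stress on the leftmost head = syllable 1.
Primary stress: syllable 1 → ˈlul.dul.si.sek.mo.pa.bu.bir.fa.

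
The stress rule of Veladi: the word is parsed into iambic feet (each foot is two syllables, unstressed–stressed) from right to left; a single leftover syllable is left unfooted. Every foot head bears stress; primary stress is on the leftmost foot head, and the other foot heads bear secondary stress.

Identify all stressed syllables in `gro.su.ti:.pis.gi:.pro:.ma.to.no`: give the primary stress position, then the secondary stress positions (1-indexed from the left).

primary 3, secondary 5, 7, 9

Parse right to left into iambic (σˈσ) feet: gro (su.ˈti:) (pis.ˈgi:) (pro:.ˈma) (to.ˈno). Syllable 1 is left unfooted.
Foot heads (stressed positions): 3, 5, 7, 9.
End Rule Leftmost: primary stress on the leftmost head = syllable 3.
Secondary stress on 5, 7, 9: gro.su.ˈti:.pis.ˌgi:.pro:.ˌma.to.ˌno.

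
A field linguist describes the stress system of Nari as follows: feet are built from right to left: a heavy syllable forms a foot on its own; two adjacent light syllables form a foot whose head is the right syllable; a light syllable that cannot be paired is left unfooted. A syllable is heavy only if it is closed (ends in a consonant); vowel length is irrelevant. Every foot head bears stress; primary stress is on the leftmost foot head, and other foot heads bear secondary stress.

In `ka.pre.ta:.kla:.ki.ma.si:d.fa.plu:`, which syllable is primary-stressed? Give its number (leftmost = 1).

2

Weights: 1 ka L, 2 pre L, 3 ta: L, 4 kla: L, 5 ki L, 6 ma L, 7 si:d H, 8 fa L, 9 plu: L.
Parse right to left (heavy = foot alone; LL = one foot; stranded L unfooted): (ka.ˈpre) (ta:.ˈkla:) (ki.ˈma) (ˈsi:d) (fa.ˈplu:).
Foot heads: 2, 4, 6, 7, 9.
Primary stress on the leftmost head = syllable 2.
Primary stress: syllable 2 → ka.ˈpre.ta:.kla:.ki.ma.si:d.fa.plu:.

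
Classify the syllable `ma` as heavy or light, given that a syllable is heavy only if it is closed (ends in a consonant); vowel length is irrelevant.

`ma`: short vowel, open (no coda). Open (no coda) → light.

light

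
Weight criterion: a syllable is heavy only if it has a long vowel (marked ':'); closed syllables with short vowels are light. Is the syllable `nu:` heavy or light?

`nu:`: long vowel, open (no coda). Long vowel → heavy.

heavy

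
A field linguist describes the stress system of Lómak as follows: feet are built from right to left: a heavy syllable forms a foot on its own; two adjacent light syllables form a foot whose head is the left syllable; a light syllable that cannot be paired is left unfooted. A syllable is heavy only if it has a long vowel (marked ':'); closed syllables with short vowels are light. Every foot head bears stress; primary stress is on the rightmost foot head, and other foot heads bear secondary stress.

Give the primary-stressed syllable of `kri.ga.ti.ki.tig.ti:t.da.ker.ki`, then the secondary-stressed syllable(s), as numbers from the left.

Weights: 1 kri L, 2 ga L, 3 ti L, 4 ki L, 5 tig L, 6 ti:t H, 7 da L, 8 ker L, 9 ki L.
Parse right to left (heavy = foot alone; LL = one foot; stranded L unfooted): kri (ˈga.ti) (ˈki.tig) (ˈti:t) da (ˈker.ki).
Foot heads: 2, 4, 6, 8.
Primary stress on the rightmost head = syllable 8.
Secondary stress on 2, 4, 6: kri.ˌga.ti.ˌki.tig.ˌti:t.da.ˈker.ki.

primary 8, secondary 2, 4, 6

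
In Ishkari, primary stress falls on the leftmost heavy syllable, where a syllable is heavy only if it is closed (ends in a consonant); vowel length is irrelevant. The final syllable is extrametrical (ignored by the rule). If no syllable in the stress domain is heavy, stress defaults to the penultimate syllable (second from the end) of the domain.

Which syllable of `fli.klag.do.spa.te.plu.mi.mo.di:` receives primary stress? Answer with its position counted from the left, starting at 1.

2

The final syllable (9, di:) is extrametrical; the stress domain is syllables 1–8.
Weights: 1 fli L, 2 klag H, 3 do L, 4 spa L, 5 te L, 6 plu L, 7 mi L, 8 mo L.
Heavy syllables in the domain: 2. The leftmost is syllable 2 (klag).
Primary stress: syllable 2 → fli.ˈklag.do.spa.te.plu.mi.mo.di:.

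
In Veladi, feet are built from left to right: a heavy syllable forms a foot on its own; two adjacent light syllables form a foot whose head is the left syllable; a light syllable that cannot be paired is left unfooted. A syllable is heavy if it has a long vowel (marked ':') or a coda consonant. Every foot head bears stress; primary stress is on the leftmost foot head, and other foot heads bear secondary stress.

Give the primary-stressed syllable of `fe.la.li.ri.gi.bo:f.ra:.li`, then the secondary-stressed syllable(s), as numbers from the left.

Weights: 1 fe L, 2 la L, 3 li L, 4 ri L, 5 gi L, 6 bo:f H, 7 ra: H, 8 li L.
Parse left to right (heavy = foot alone; LL = one foot; stranded L unfooted): (ˈfe.la) (ˈli.ri) gi (ˈbo:f) (ˈra:) li.
Foot heads: 1, 3, 6, 7.
Primary stress on the leftmost head = syllable 1.
Secondary stress on 3, 6, 7: ˈfe.la.ˌli.ri.gi.ˌbo:f.ˌra:.li.

primary 1, secondary 3, 6, 7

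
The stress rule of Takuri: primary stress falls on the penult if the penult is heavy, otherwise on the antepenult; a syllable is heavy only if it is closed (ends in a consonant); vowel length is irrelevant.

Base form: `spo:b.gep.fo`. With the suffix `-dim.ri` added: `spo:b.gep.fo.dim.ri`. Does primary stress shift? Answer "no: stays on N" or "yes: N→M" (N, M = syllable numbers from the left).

yes: 2→4

Base `spo:b.gep.fo` (3 syllables):
  Weights: 1 spo:b H, 2 gep H, 3 fo L.
  The penult (syllable 2, gep) is heavy, so it takes stress.
  → primary stress on syllable 2.
Suffixed `spo:b.gep.fo.dim.ri` (5 syllables):
  Weights: 3 fo L, 4 dim H, 5 ri L.
  The penult (syllable 4, dim) is heavy, so it takes stress.
  → primary stress on syllable 4.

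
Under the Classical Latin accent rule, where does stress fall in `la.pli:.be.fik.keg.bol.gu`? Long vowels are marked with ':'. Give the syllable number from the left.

Classical Latin: stress the penult if heavy (long vowel or closed), else the antepenult.
Weights: 5 keg H, 6 bol H, 7 gu L.
The penult (syllable 6, bol) is heavy, so it takes stress.
Stress on syllable 6: la.pli:.be.fik.keg.ˈbol.gu.

6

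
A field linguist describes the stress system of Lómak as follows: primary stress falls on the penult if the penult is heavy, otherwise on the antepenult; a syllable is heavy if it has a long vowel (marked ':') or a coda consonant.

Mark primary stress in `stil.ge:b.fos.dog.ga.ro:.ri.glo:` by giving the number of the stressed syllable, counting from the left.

6

Weights: 6 ro: H, 7 ri L, 8 glo: H.
The penult (syllable 7, ri) is light, so stress falls on the antepenult (syllable 6, ro:).
Primary stress: syllable 6 → stil.ge:b.fos.dog.ga.ˈro:.ri.glo:.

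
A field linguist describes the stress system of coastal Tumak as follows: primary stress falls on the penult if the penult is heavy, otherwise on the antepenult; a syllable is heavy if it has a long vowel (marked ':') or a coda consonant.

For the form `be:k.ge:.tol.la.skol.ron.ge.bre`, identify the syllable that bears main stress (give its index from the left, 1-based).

6

Weights: 6 ron H, 7 ge L, 8 bre L.
The penult (syllable 7, ge) is light, so stress falls on the antepenult (syllable 6, ron).
Primary stress: syllable 6 → be:k.ge:.tol.la.skol.ˈron.ge.bre.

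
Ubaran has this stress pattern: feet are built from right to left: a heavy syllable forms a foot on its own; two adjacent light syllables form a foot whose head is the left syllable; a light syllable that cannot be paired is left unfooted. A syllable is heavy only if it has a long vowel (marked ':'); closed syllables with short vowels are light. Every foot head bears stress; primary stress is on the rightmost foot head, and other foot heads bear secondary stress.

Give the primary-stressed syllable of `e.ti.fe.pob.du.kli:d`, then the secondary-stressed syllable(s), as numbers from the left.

Weights: 1 e L, 2 ti L, 3 fe L, 4 pob L, 5 du L, 6 kli:d H.
Parse right to left (heavy = foot alone; LL = one foot; stranded L unfooted): e (ˈti.fe) (ˈpob.du) (ˈkli:d).
Foot heads: 2, 4, 6.
Primary stress on the rightmost head = syllable 6.
Secondary stress on 2, 4: e.ˌti.fe.ˌpob.du.ˈkli:d.

primary 6, secondary 2, 4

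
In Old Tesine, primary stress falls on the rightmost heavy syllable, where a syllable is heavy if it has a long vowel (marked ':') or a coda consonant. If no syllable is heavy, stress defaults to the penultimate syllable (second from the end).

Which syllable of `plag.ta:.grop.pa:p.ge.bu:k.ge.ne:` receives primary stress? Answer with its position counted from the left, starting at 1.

Weights: 1 plag H, 2 ta: H, 3 grop H, 4 pa:p H, 5 ge L, 6 bu:k H, 7 ge L, 8 ne: H.
Heavy syllables in the domain: 1, 2, 3, 4, 6, 8. The rightmost is syllable 8 (ne:).
Primary stress: syllable 8 → plag.ta:.grop.pa:p.ge.bu:k.ge.ˈne:.

8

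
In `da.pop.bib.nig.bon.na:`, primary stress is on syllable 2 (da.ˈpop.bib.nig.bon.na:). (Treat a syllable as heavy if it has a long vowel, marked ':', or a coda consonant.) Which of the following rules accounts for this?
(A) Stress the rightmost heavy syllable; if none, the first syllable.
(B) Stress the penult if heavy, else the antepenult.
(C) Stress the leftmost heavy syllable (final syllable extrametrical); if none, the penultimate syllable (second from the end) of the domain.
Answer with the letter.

Rule A → syllable 6 (observed: 2).
Rule B → syllable 5 (observed: 2).
Rule C → syllable 2 ✓.

C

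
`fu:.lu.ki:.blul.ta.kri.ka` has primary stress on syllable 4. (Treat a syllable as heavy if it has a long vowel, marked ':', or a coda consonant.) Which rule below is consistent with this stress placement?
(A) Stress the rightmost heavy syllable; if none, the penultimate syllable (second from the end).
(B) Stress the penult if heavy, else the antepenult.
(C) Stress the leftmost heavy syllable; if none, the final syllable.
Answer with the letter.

A

Rule A → syllable 4 ✓.
Rule B → syllable 5 (observed: 4).
Rule C → syllable 1 (observed: 4).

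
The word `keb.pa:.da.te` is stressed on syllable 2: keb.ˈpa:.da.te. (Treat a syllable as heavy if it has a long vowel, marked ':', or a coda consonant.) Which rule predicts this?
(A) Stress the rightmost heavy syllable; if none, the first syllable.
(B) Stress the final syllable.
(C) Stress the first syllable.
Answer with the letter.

A

Rule A → syllable 2 ✓.
Rule B → syllable 4 (observed: 2).
Rule C → syllable 1 (observed: 2).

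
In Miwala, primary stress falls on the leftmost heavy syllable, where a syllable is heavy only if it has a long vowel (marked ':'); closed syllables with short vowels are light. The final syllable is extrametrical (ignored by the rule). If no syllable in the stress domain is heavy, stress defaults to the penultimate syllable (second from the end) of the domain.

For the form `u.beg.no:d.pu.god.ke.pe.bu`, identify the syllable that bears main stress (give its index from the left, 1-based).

3

The final syllable (8, bu) is extrametrical; the stress domain is syllables 1–7.
Weights: 1 u L, 2 beg L, 3 no:d H, 4 pu L, 5 god L, 6 ke L, 7 pe L.
Heavy syllables in the domain: 3. The leftmost is syllable 3 (no:d).
Primary stress: syllable 3 → u.beg.ˈno:d.pu.god.ke.pe.bu.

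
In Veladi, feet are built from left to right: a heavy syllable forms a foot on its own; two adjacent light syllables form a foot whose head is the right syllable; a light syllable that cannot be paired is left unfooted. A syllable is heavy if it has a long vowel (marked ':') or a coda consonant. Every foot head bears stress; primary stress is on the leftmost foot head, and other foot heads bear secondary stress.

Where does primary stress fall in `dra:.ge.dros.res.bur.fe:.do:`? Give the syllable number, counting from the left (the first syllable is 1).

1

Weights: 1 dra: H, 2 ge L, 3 dros H, 4 res H, 5 bur H, 6 fe: H, 7 do: H.
Parse left to right (heavy = foot alone; LL = one foot; stranded L unfooted): (ˈdra:) ge (ˈdros) (ˈres) (ˈbur) (ˈfe:) (ˈdo:).
Foot heads: 1, 3, 4, 5, 6, 7.
Primary stress on the leftmost head = syllable 1.
Primary stress: syllable 1 → ˈdra:.ge.dros.res.bur.fe:.do:.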